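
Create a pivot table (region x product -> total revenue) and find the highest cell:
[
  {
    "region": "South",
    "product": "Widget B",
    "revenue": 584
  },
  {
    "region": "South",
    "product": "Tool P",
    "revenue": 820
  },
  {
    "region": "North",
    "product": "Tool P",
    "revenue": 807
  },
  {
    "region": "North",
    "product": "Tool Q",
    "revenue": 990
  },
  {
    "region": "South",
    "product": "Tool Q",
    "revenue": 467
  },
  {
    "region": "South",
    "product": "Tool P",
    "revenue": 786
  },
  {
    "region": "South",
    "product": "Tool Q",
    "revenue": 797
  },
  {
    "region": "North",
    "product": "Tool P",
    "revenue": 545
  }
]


Pivot: region (rows) x product (columns) -> total revenue

     Tool P        Tool Q        Widget B    
North         1352           990             0  
South         1606          1264           584  

Highest: South / Tool P = $1606

South / Tool P = $1606


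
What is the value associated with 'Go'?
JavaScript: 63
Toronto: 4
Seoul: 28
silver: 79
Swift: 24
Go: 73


Looking up key 'Go'
Value: 73

73


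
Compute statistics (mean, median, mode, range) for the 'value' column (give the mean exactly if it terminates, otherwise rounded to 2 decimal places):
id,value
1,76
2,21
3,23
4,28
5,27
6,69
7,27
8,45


Data: [76, 21, 23, 28, 27, 69, 27, 45]
Count: 8
Sum: 316
Mean: 316/8 = 39.5
Sorted: [21, 23, 27, 27, 28, 45, 69, 76]
Median: 27.5
Mode: 27 (2 times)
Range: 76 - 21 = 55
Min: 21, Max: 76

mean=39.5, median=27.5, mode=27, range=55


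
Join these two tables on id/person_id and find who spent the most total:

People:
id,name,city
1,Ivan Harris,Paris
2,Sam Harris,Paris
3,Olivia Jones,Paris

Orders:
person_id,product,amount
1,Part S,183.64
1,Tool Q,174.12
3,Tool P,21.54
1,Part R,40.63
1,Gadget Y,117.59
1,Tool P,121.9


Join on: people.id = orders.person_id

Joined rows:
  Ivan Harris (Paris) bought Part S for $183.64
  Ivan Harris (Paris) bought Tool Q for $174.12
  Olivia Jones (Paris) bought Tool P for $21.54
  Ivan Harris (Paris) bought Part R for $40.63
  Ivan Harris (Paris) bought Gadget Y for $117.59
  Ivan Harris (Paris) bought Tool P for $121.9

Total per person:
  Ivan Harris: $637.88
  Olivia Jones: $21.54

Top spender: Ivan Harris ($637.88)

Ivan Harris ($637.88)


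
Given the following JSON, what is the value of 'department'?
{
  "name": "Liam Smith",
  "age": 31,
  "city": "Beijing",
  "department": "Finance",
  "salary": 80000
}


Looking up field 'department'
Value: Finance

Finance


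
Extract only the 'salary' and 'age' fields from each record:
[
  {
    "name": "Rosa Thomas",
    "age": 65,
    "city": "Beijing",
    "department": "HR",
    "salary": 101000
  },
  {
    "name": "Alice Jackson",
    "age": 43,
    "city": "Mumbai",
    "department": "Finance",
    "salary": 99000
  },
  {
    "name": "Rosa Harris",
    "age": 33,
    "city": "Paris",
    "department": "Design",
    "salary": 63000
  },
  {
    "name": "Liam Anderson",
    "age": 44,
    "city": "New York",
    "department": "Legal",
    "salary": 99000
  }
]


Original: 4 records with fields: name, age, city, department, salary
Keep: ['salary', 'age']
Drop: ['name', 'city', 'department']
Result: 4 records, 2 fields each

[
  {
    "salary": 101000,
    "age": 65
  },
  {
    "salary": 99000,
    "age": 43
  },
  {
    "salary": 63000,
    "age": 33
  },
  {
    "salary": 99000,
    "age": 44
  }
]


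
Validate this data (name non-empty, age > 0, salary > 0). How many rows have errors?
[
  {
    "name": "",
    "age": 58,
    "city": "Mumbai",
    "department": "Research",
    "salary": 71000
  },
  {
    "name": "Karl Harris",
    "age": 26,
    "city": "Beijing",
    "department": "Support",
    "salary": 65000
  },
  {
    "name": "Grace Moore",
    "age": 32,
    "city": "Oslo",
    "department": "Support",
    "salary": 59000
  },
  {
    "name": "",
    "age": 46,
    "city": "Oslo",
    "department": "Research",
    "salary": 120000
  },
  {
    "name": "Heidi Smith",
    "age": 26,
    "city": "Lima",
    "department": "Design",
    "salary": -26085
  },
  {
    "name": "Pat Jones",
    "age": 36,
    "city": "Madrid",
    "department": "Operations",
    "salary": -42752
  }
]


Validating 6 records:
Rules: name non-empty, age > 0, salary > 0

  Row 1 (???): empty name
  Row 2 (Karl Harris): OK
  Row 3 (Grace Moore): OK
  Row 4 (???): empty name
  Row 5 (Heidi Smith): negative salary: -26085
  Row 6 (Pat Jones): negative salary: -42752

Total errors: 4

4 errors


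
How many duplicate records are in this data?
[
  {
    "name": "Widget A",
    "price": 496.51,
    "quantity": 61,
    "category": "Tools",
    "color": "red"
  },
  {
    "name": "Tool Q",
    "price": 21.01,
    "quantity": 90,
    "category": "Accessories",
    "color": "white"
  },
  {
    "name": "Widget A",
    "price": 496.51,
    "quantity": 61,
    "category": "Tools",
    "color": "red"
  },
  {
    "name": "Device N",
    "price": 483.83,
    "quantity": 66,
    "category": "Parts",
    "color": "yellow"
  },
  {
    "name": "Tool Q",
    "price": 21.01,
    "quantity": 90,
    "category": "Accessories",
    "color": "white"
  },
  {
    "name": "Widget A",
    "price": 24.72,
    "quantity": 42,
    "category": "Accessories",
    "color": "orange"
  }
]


Checking 6 records for duplicates:

  Row 1: Widget A ($496.51, qty 61)
  Row 2: Tool Q ($21.01, qty 90)
  Row 3: Widget A ($496.51, qty 61) <-- DUPLICATE
  Row 4: Device N ($483.83, qty 66)
  Row 5: Tool Q ($21.01, qty 90) <-- DUPLICATE
  Row 6: Widget A ($24.72, qty 42)

Duplicates found: 2
Unique records: 4

2 duplicates, 4 unique


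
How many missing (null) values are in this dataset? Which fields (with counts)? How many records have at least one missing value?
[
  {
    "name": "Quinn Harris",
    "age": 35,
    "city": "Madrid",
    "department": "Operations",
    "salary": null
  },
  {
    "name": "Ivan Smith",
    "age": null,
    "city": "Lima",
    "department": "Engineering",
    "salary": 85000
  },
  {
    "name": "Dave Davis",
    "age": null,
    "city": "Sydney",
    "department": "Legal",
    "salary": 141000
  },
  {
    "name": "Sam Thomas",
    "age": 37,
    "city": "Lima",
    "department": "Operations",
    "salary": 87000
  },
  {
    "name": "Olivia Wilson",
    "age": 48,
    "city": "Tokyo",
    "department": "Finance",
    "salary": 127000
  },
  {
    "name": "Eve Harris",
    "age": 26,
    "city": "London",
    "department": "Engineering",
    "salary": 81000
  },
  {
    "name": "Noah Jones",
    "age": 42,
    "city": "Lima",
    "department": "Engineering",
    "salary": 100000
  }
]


Checking for missing (null) values in 7 records:

  Quinn Harris: salary
  Ivan Smith: age
  Dave Davis: age
  Sam Thomas: complete
  Olivia Wilson: complete
  Eve Harris: complete
  Noah Jones: complete

Per field:
  name: 0 missing
  age: 2 missing
  city: 0 missing
  department: 0 missing
  salary: 1 missing

Total missing values: 3
Records with any missing: 3

3 missing values (age: 2, salary: 1); 3 incomplete records


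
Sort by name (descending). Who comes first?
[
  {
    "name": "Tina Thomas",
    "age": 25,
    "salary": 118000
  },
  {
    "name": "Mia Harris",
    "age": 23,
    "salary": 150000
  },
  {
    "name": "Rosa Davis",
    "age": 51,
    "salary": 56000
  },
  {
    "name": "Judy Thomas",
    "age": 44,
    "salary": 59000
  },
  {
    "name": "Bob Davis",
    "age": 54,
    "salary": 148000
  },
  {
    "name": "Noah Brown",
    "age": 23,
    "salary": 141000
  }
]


Sort by: name (descending)

Sorted order:
  1. Tina Thomas (name = Tina Thomas)
  2. Rosa Davis (name = Rosa Davis)
  3. Noah Brown (name = Noah Brown)
  4. Mia Harris (name = Mia Harris)
  5. Judy Thomas (name = Judy Thomas)
  6. Bob Davis (name = Bob Davis)

First: Tina Thomas

Tina Thomas


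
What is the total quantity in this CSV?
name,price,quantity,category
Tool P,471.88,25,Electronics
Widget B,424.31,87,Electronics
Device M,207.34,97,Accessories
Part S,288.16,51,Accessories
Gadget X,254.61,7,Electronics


Computing total quantity:
Values: [25, 87, 97, 51, 7]
Sum = 267

267


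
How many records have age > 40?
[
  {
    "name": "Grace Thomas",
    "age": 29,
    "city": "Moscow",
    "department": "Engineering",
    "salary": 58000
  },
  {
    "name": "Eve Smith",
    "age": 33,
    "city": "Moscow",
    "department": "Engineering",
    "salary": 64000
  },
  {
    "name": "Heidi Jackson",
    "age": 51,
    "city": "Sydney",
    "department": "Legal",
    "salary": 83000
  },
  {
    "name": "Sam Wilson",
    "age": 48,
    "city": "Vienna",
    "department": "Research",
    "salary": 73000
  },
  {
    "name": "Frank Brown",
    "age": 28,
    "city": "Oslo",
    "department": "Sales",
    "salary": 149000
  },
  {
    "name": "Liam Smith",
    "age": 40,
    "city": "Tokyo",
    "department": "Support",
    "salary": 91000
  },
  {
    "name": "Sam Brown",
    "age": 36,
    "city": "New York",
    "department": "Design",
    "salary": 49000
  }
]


Data: 7 records
Condition: age > 40

Checking each record:
  Grace Thomas: 29
  Eve Smith: 33
  Heidi Jackson: 51 MATCH
  Sam Wilson: 48 MATCH
  Frank Brown: 28
  Liam Smith: 40
  Sam Brown: 36

Count: 2

2


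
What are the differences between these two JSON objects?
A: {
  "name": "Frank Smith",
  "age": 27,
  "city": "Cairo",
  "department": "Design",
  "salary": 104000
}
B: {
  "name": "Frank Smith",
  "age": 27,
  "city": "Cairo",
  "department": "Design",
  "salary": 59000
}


Comparing each field (in key order):
  name: same
  age: same
  city: same
  department: same
  salary: DIFFERENT
Differences:
  salary: 104000 -> 59000

1 field(s) changed

1 change: salary


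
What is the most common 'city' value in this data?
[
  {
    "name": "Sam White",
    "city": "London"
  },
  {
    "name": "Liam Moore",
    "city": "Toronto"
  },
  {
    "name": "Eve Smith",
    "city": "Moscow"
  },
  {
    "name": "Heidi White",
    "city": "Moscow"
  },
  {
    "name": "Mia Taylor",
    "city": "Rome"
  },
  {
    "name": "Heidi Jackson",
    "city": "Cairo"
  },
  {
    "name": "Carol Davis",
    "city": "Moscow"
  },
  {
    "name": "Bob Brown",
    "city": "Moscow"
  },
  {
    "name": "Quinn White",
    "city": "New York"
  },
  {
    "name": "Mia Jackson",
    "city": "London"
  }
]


Counting 'city' values across 10 records:

  Moscow: 4 ####
  London: 2 ##
  Toronto: 1 #
  Rome: 1 #
  Cairo: 1 #
  New York: 1 #

Most common: Moscow (4 times)

Moscow (4 times)


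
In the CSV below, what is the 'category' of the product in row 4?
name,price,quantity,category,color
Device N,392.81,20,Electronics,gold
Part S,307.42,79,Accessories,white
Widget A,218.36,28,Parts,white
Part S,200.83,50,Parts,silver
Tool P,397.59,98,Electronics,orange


Query: Row 4 ('Part S'), column 'category'
Value: Parts

Parts


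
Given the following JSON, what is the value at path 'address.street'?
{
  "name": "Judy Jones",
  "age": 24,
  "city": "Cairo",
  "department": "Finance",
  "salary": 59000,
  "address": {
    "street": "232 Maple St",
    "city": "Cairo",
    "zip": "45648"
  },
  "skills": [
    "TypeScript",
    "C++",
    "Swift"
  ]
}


Query: address.street
Path: address -> street
Value: 232 Maple St

232 Maple St


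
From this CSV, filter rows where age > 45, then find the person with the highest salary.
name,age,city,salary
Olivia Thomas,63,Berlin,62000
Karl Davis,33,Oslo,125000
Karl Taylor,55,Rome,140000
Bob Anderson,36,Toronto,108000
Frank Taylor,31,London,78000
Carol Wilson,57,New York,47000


Filter: age > 45
Sort by: salary (descending)

Filtered records (3):
  Karl Taylor, age 55, salary $140000
  Olivia Thomas, age 63, salary $62000
  Carol Wilson, age 57, salary $47000

Highest salary: Karl Taylor ($140000)

Karl Taylor


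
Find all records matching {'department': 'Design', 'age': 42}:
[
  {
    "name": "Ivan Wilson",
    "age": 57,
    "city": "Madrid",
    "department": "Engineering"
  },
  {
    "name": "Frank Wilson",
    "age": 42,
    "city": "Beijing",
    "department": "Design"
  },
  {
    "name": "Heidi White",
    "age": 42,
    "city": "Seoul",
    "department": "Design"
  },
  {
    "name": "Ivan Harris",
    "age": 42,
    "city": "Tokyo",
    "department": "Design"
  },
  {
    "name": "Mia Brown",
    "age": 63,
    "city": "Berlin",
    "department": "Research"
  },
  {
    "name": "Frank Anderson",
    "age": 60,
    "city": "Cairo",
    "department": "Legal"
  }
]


Search criteria: {'department': 'Design', 'age': 42}

Checking 6 records:
  Ivan Wilson: {department: Engineering, age: 57}
  Frank Wilson: {department: Design, age: 42} <-- MATCH
  Heidi White: {department: Design, age: 42} <-- MATCH
  Ivan Harris: {department: Design, age: 42} <-- MATCH
  Mia Brown: {department: Research, age: 63}
  Frank Anderson: {department: Legal, age: 60}

Matches: ["Frank Wilson", "Heidi White", "Ivan Harris"]

["Frank Wilson", "Heidi White", "Ivan Harris"]


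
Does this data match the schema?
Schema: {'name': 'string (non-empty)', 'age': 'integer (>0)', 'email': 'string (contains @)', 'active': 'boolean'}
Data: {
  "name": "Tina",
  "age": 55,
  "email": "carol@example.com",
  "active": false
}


Validating each field against schema:
  name: OK (non-empty string)
  age: OK (positive integer)
  email: OK (string with @)
  active: OK (boolean)

Result: VALID

VALID


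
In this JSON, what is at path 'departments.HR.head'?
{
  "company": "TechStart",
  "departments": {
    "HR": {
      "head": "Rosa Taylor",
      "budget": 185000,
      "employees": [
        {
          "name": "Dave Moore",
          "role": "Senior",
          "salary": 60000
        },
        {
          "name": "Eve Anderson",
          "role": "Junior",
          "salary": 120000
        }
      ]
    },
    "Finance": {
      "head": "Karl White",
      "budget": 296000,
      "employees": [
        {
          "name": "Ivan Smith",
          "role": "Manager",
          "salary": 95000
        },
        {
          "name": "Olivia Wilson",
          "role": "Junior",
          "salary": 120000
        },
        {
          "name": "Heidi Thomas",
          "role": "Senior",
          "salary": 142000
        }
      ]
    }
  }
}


Path: departments.HR.head

Navigate:
  -> departments
  -> HR
  -> head = 'Rosa Taylor'

Rosa Taylor


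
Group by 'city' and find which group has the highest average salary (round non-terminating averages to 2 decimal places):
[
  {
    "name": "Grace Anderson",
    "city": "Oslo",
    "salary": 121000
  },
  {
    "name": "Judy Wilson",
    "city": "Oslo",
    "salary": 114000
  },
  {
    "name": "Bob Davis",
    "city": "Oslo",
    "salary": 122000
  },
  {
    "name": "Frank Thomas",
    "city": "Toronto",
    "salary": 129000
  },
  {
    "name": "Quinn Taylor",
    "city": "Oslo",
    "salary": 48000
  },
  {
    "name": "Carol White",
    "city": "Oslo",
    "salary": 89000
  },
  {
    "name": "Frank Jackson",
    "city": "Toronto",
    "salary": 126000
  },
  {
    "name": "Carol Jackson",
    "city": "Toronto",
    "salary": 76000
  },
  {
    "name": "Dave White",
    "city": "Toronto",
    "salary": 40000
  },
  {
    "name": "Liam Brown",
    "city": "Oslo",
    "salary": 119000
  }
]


Group by: city

Groups:
  Oslo: 6 people, avg salary = 613000/6 ≈ $102166.67
  Toronto: 4 people, avg salary = 371000/4 = $92750

Highest average salary: Oslo (≈$102166.67)

Oslo (≈$102166.67)


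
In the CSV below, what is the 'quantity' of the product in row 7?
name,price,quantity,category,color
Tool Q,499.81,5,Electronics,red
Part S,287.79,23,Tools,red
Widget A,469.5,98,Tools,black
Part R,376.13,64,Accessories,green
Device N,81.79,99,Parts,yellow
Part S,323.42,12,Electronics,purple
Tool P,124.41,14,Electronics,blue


Query: Row 7 ('Tool P'), column 'quantity'
Value: 14

14


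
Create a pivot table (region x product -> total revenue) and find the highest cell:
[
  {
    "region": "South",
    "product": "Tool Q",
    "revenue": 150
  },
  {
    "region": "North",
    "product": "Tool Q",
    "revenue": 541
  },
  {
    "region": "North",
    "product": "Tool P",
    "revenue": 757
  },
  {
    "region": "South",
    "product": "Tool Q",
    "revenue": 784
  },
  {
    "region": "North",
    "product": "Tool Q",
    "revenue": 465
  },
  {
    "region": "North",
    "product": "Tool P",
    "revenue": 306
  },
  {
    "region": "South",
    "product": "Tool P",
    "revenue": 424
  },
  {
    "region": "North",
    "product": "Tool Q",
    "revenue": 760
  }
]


Pivot: region (rows) x product (columns) -> total revenue

     Tool P        Tool Q      
North         1063          1766  
South          424           934  

Highest: North / Tool Q = $1766

North / Tool Q = $1766


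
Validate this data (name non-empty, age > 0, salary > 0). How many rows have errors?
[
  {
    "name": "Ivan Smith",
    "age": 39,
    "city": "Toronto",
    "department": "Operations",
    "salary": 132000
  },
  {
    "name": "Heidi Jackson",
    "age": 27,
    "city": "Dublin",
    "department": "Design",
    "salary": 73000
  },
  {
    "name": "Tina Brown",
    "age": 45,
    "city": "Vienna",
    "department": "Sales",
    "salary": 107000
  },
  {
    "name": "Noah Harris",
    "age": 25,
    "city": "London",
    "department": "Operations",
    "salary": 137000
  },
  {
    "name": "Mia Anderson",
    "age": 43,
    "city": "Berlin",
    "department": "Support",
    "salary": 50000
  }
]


Validating 5 records:
Rules: name non-empty, age > 0, salary > 0

  Row 1 (Ivan Smith): OK
  Row 2 (Heidi Jackson): OK
  Row 3 (Tina Brown): OK
  Row 4 (Noah Harris): OK
  Row 5 (Mia Anderson): OK

Total errors: 0

0 errors


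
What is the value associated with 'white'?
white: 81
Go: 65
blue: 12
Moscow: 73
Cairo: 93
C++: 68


Looking up key 'white'
Value: 81

81


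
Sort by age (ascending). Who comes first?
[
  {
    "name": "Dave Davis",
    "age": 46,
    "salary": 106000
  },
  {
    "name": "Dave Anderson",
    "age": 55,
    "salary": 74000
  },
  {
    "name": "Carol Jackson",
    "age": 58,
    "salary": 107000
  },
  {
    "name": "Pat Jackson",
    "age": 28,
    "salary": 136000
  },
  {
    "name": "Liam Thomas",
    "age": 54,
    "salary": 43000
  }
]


Sort by: age (ascending)

Sorted order:
  1. Pat Jackson (age = 28)
  2. Dave Davis (age = 46)
  3. Liam Thomas (age = 54)
  4. Dave Anderson (age = 55)
  5. Carol Jackson (age = 58)

First: Pat Jackson

Pat Jackson


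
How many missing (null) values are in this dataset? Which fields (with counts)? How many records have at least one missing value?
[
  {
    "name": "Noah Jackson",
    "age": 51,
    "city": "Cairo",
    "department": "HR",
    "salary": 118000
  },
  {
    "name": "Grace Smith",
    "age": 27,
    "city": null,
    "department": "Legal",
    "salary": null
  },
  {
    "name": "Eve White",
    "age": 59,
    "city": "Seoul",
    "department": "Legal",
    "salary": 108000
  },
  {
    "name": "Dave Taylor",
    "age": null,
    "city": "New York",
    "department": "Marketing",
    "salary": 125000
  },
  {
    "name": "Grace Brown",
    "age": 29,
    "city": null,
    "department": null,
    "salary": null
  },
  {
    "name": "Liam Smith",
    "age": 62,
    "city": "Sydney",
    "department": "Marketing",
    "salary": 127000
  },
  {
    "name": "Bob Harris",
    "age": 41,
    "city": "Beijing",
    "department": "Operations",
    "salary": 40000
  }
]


Checking for missing (null) values in 7 records:

  Noah Jackson: complete
  Grace Smith: city, salary
  Eve White: complete
  Dave Taylor: age
  Grace Brown: city, department, salary
  Liam Smith: complete
  Bob Harris: complete

Per field:
  name: 0 missing
  age: 1 missing
  city: 2 missing
  department: 1 missing
  salary: 2 missing

Total missing values: 6
Records with any missing: 3

6 missing values (age: 1, city: 2, department: 1, salary: 2); 3 incomplete records


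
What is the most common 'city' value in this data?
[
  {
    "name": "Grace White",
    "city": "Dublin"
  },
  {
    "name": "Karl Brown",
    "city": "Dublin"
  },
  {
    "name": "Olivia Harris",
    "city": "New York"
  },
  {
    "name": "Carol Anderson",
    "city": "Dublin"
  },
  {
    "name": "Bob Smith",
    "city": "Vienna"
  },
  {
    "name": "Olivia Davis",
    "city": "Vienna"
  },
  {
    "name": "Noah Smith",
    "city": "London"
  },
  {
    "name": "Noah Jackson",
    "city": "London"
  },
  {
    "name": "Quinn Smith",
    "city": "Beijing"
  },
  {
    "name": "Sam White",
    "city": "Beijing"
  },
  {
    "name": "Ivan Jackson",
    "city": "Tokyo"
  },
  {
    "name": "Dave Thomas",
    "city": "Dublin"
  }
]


Counting 'city' values across 12 records:

  Dublin: 4 ####
  Vienna: 2 ##
  London: 2 ##
  Beijing: 2 ##
  New York: 1 #
  Tokyo: 1 #

Most common: Dublin (4 times)

Dublin (4 times)


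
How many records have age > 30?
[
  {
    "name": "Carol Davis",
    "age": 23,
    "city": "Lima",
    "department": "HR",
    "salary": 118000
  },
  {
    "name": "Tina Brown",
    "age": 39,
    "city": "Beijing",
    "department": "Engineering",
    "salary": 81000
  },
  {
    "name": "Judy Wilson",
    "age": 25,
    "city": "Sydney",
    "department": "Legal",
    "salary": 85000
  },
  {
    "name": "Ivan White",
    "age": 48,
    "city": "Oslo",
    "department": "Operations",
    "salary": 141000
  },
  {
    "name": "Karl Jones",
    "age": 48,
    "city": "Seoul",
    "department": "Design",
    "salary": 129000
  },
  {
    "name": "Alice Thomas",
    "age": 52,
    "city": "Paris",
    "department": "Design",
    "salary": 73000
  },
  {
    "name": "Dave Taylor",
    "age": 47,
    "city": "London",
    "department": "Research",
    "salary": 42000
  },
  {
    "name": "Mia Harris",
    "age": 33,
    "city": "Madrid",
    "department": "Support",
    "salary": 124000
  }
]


Data: 8 records
Condition: age > 30

Checking each record:
  Carol Davis: 23
  Tina Brown: 39 MATCH
  Judy Wilson: 25
  Ivan White: 48 MATCH
  Karl Jones: 48 MATCH
  Alice Thomas: 52 MATCH
  Dave Taylor: 47 MATCH
  Mia Harris: 33 MATCH

Count: 6

6


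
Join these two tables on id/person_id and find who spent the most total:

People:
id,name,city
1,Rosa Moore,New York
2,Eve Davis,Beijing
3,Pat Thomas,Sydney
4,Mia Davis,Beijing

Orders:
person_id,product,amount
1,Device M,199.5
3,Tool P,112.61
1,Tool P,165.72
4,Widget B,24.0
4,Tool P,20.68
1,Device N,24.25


Join on: people.id = orders.person_id

Joined rows:
  Rosa Moore (New York) bought Device M for $199.5
  Pat Thomas (Sydney) bought Tool P for $112.61
  Rosa Moore (New York) bought Tool P for $165.72
  Mia Davis (Beijing) bought Widget B for $24.0
  Mia Davis (Beijing) bought Tool P for $20.68
  Rosa Moore (New York) bought Device N for $24.25

Total per person:
  Rosa Moore: $389.47
  Pat Thomas: $112.61
  Mia Davis: $44.68

Top spender: Rosa Moore ($389.47)

Rosa Moore ($389.47)


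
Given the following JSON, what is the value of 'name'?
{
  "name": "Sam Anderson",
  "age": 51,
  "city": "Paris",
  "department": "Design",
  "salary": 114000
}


Looking up field 'name'
Value: Sam Anderson

Sam Anderson


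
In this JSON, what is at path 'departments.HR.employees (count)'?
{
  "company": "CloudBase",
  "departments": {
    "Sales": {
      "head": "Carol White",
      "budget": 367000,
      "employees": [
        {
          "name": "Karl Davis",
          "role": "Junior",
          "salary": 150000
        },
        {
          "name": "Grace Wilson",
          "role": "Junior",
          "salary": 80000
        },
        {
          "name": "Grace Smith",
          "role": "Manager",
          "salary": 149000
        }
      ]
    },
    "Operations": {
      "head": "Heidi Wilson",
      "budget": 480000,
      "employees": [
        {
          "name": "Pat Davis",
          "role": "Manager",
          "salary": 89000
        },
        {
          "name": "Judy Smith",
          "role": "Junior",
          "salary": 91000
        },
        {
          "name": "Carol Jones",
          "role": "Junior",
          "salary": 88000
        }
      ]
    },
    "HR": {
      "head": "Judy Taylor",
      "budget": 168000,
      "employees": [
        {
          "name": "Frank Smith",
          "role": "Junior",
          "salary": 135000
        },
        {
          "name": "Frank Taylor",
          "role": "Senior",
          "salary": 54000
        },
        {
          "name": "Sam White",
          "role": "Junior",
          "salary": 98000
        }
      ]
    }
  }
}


Path: departments.HR.employees (count)

Navigate:
  -> departments
  -> HR
  -> employees (array, length 3)

3


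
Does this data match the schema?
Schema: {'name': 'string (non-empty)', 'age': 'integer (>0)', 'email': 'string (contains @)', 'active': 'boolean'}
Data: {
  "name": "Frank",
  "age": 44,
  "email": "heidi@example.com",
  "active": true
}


Validating each field against schema:
  name: OK (non-empty string)
  age: OK (positive integer)
  email: OK (string with @)
  active: OK (boolean)

Result: VALID

VALID


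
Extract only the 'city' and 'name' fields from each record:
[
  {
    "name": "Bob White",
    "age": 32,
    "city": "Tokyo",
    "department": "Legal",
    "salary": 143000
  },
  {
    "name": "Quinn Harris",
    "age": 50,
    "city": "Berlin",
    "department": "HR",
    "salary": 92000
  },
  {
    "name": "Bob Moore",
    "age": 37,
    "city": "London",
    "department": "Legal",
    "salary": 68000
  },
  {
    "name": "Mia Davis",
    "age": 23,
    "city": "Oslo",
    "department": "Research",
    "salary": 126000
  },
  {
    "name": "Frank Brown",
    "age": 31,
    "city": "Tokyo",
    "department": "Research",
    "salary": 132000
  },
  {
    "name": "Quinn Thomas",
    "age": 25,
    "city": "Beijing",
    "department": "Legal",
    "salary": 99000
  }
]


Original: 6 records with fields: name, age, city, department, salary
Keep: ['city', 'name']
Drop: ['age', 'department', 'salary']
Result: 6 records, 2 fields each

[
  {
    "city": "Tokyo",
    "name": "Bob White"
  },
  {
    "city": "Berlin",
    "name": "Quinn Harris"
  },
  {
    "city": "London",
    "name": "Bob Moore"
  },
  {
    "city": "Oslo",
    "name": "Mia Davis"
  },
  {
    "city": "Tokyo",
    "name": "Frank Brown"
  },
  {
    "city": "Beijing",
    "name": "Quinn Thomas"
  }
]


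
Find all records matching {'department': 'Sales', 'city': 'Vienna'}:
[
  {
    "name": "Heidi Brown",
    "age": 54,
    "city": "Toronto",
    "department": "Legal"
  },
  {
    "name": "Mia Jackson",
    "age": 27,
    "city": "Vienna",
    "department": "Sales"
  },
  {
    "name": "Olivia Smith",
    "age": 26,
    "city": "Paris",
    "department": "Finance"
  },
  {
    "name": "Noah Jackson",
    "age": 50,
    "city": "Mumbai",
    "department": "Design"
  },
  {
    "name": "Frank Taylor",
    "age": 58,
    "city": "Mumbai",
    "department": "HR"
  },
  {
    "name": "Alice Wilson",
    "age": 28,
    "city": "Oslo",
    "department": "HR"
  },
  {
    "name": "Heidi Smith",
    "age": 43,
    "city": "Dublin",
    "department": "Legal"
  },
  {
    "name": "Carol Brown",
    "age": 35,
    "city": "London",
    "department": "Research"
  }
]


Search criteria: {'department': 'Sales', 'city': 'Vienna'}

Checking 8 records:
  Heidi Brown: {department: Legal, city: Toronto}
  Mia Jackson: {department: Sales, city: Vienna} <-- MATCH
  Olivia Smith: {department: Finance, city: Paris}
  Noah Jackson: {department: Design, city: Mumbai}
  Frank Taylor: {department: HR, city: Mumbai}
  Alice Wilson: {department: HR, city: Oslo}
  Heidi Smith: {department: Legal, city: Dublin}
  Carol Brown: {department: Research, city: London}

Matches: ["Mia Jackson"]

["Mia Jackson"]


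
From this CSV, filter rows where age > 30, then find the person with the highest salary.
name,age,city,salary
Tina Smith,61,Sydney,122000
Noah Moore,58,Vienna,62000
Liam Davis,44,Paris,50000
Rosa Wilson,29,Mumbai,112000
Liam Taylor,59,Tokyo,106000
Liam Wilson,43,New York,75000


Filter: age > 30
Sort by: salary (descending)

Filtered records (5):
  Tina Smith, age 61, salary $122000
  Liam Taylor, age 59, salary $106000
  Liam Wilson, age 43, salary $75000
  Noah Moore, age 58, salary $62000
  Liam Davis, age 44, salary $50000

Highest salary: Tina Smith ($122000)

Tina Smith


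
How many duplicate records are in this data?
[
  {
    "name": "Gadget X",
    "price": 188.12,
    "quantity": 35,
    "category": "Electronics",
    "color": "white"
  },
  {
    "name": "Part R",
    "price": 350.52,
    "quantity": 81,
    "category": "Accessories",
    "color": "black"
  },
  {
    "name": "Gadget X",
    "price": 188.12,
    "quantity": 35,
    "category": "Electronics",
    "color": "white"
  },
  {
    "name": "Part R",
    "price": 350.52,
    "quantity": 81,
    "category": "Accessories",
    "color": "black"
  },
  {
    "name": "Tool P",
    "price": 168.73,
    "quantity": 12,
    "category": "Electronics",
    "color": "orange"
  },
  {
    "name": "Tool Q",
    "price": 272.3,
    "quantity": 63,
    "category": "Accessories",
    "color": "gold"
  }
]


Checking 6 records for duplicates:

  Row 1: Gadget X ($188.12, qty 35)
  Row 2: Part R ($350.52, qty 81)
  Row 3: Gadget X ($188.12, qty 35) <-- DUPLICATE
  Row 4: Part R ($350.52, qty 81) <-- DUPLICATE
  Row 5: Tool P ($168.73, qty 12)
  Row 6: Tool Q ($272.3, qty 63)

Duplicates found: 2
Unique records: 4

2 duplicates, 4 unique


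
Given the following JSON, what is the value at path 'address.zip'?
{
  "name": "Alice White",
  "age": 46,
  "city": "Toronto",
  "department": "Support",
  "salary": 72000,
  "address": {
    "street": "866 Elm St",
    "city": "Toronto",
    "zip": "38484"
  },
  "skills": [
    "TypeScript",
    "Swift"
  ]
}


Query: address.zip
Path: address -> zip
Value: 38484

38484


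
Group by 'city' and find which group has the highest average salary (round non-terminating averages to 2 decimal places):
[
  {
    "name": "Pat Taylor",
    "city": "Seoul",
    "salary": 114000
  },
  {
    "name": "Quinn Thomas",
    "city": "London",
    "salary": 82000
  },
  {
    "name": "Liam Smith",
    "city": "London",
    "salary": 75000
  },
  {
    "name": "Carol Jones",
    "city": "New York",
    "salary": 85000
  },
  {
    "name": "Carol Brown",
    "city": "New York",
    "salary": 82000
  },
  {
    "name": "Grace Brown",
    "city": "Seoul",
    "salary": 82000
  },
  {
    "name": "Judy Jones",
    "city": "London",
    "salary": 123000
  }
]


Group by: city

Groups:
  London: 3 people, avg salary = 280000/3 ≈ $93333.33
  New York: 2 people, avg salary = 167000/2 = $83500
  Seoul: 2 people, avg salary = 196000/2 = $98000

Highest average salary: Seoul ($98000)

Seoul ($98000)


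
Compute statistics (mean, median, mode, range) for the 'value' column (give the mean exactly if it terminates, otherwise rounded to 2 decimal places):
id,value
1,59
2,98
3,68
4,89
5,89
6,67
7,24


Data: [59, 98, 68, 89, 89, 67, 24]
Count: 7
Sum: 494
Mean: 494/7 ≈ 70.57 (rounded to 2 decimal places)
Sorted: [24, 59, 67, 68, 89, 89, 98]
Median: 68.0
Mode: 89 (2 times)
Range: 98 - 24 = 74
Min: 24, Max: 98

mean≈70.57, median=68.0, mode=89, range=74


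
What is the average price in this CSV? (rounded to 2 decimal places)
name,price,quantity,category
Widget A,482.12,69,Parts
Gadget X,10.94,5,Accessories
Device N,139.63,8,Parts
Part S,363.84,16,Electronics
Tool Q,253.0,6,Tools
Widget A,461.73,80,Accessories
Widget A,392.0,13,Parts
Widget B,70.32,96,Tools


Computing average price:
Values: [482.12, 10.94, 139.63, 363.84, 253.0, 461.73, 392.0, 70.32]
Sum = 2173.58
Count = 8
Average = 2173.58/8 = 271.6975 exactly -> 271.70 (rounded half-up to 2 decimal places)

271.70


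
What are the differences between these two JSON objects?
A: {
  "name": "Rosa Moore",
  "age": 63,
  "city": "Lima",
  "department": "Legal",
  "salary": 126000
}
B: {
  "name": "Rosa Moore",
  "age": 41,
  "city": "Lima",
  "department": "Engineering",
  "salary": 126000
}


Comparing each field (in key order):
  name: same
  age: DIFFERENT
  city: same
  department: DIFFERENT
  salary: same
Differences:
  age: 63 -> 41
  department: Legal -> Engineering

2 field(s) changed

2 changes: age, department


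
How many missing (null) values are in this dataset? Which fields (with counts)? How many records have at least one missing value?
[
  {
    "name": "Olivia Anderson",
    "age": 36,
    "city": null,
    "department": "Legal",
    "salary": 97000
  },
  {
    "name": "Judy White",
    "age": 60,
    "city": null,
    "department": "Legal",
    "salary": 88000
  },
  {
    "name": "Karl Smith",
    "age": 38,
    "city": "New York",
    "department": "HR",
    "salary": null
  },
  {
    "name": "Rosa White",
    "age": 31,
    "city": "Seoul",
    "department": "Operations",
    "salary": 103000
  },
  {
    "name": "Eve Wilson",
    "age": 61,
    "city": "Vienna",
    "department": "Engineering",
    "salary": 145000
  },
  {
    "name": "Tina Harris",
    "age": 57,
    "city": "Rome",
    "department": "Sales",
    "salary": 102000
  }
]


Checking for missing (null) values in 6 records:

  Olivia Anderson: city
  Judy White: city
  Karl Smith: salary
  Rosa White: complete
  Eve Wilson: complete
  Tina Harris: complete

Per field:
  name: 0 missing
  age: 0 missing
  city: 2 missing
  department: 0 missing
  salary: 1 missing

Total missing values: 3
Records with any missing: 3

3 missing values (city: 2, salary: 1); 3 incomplete records


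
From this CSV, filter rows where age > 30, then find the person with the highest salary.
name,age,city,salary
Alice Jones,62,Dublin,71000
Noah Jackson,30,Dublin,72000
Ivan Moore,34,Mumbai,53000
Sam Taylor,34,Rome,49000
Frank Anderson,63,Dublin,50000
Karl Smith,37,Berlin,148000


Filter: age > 30
Sort by: salary (descending)

Filtered records (5):
  Karl Smith, age 37, salary $148000
  Alice Jones, age 62, salary $71000
  Ivan Moore, age 34, salary $53000
  Frank Anderson, age 63, salary $50000
  Sam Taylor, age 34, salary $49000

Highest salary: Karl Smith ($148000)

Karl Smith


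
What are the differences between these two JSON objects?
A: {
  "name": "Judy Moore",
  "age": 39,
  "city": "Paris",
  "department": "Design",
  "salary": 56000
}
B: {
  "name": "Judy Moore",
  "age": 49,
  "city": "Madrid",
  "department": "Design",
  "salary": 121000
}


Comparing each field (in key order):
  name: same
  age: DIFFERENT
  city: DIFFERENT
  department: same
  salary: DIFFERENT
Differences:
  age: 39 -> 49
  city: Paris -> Madrid
  salary: 56000 -> 121000

3 field(s) changed

3 changes: age, city, salary


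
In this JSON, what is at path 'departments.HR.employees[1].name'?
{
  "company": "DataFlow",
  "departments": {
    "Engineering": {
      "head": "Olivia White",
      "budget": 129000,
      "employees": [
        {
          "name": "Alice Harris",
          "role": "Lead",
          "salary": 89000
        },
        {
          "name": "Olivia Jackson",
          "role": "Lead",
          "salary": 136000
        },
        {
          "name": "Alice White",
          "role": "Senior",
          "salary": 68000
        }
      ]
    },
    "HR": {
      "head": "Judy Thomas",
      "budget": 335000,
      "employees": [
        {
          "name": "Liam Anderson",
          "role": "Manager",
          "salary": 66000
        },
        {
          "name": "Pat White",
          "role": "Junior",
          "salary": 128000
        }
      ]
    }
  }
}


Path: departments.HR.employees[1].name

Navigate:
  -> departments
  -> HR
  -> employees[1].name = 'Pat White'

Pat White


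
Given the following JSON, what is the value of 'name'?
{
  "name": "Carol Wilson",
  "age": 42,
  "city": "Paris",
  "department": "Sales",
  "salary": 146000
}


Looking up field 'name'
Value: Carol Wilson

Carol Wilson


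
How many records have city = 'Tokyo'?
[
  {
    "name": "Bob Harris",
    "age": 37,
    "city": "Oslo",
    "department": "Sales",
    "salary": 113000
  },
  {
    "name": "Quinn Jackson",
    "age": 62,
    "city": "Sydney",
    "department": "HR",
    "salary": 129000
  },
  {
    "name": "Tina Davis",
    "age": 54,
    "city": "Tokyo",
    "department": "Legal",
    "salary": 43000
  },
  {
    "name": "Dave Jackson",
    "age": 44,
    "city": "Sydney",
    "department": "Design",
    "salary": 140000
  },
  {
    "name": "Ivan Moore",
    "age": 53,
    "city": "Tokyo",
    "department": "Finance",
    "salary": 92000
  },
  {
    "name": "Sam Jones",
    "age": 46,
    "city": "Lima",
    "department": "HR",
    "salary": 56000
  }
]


Data: 6 records
Condition: city = 'Tokyo'

Checking each record:
  Bob Harris: Oslo
  Quinn Jackson: Sydney
  Tina Davis: Tokyo MATCH
  Dave Jackson: Sydney
  Ivan Moore: Tokyo MATCH
  Sam Jones: Lima

Count: 2

2


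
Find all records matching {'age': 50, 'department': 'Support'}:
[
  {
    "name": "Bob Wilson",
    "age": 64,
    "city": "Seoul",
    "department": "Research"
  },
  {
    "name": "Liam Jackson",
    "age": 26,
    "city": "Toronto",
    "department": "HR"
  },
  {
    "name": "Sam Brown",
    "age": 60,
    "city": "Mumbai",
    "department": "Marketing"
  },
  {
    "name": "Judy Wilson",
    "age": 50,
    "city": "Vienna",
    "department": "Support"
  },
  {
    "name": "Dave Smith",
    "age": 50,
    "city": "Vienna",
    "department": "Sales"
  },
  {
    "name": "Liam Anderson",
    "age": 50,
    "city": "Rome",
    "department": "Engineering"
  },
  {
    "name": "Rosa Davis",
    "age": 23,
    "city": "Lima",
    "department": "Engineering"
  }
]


Search criteria: {'age': 50, 'department': 'Support'}

Checking 7 records:
  Bob Wilson: {age: 64, department: Research}
  Liam Jackson: {age: 26, department: HR}
  Sam Brown: {age: 60, department: Marketing}
  Judy Wilson: {age: 50, department: Support} <-- MATCH
  Dave Smith: {age: 50, department: Sales}
  Liam Anderson: {age: 50, department: Engineering}
  Rosa Davis: {age: 23, department: Engineering}

Matches: ["Judy Wilson"]

["Judy Wilson"]


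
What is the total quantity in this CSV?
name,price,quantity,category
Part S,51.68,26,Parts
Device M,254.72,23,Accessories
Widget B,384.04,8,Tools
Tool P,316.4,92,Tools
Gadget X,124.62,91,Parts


Computing total quantity:
Values: [26, 23, 8, 92, 91]
Sum = 240

240


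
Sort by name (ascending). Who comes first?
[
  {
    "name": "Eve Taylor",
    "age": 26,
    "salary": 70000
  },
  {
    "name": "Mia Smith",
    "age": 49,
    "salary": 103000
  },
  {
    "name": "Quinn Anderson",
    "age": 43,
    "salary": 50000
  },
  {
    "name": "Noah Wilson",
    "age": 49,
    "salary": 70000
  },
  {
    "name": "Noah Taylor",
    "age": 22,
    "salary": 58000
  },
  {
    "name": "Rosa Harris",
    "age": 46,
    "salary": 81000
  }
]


Sort by: name (ascending)

Sorted order:
  1. Eve Taylor (name = Eve Taylor)
  2. Mia Smith (name = Mia Smith)
  3. Noah Taylor (name = Noah Taylor)
  4. Noah Wilson (name = Noah Wilson)
  5. Quinn Anderson (name = Quinn Anderson)
  6. Rosa Harris (name = Rosa Harris)

First: Eve Taylor

Eve Taylor


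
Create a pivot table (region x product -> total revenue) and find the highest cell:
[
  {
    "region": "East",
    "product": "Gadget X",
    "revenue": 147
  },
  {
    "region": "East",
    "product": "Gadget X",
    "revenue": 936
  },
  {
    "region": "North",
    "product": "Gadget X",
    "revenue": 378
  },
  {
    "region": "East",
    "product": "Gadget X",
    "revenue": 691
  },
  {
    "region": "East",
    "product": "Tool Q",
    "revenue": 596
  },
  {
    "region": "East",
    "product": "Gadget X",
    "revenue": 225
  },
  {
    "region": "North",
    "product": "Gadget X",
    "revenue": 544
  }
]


Pivot: region (rows) x product (columns) -> total revenue

     Gadget X      Tool Q      
East          1999           596  
North          922             0  

Highest: East / Gadget X = $1999

East / Gadget X = $1999


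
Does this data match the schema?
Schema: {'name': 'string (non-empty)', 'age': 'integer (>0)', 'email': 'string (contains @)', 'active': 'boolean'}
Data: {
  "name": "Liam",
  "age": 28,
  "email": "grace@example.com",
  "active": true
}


Validating each field against schema:
  name: OK (non-empty string)
  age: OK (positive integer)
  email: OK (string with @)
  active: OK (boolean)

Result: VALID

VALID
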